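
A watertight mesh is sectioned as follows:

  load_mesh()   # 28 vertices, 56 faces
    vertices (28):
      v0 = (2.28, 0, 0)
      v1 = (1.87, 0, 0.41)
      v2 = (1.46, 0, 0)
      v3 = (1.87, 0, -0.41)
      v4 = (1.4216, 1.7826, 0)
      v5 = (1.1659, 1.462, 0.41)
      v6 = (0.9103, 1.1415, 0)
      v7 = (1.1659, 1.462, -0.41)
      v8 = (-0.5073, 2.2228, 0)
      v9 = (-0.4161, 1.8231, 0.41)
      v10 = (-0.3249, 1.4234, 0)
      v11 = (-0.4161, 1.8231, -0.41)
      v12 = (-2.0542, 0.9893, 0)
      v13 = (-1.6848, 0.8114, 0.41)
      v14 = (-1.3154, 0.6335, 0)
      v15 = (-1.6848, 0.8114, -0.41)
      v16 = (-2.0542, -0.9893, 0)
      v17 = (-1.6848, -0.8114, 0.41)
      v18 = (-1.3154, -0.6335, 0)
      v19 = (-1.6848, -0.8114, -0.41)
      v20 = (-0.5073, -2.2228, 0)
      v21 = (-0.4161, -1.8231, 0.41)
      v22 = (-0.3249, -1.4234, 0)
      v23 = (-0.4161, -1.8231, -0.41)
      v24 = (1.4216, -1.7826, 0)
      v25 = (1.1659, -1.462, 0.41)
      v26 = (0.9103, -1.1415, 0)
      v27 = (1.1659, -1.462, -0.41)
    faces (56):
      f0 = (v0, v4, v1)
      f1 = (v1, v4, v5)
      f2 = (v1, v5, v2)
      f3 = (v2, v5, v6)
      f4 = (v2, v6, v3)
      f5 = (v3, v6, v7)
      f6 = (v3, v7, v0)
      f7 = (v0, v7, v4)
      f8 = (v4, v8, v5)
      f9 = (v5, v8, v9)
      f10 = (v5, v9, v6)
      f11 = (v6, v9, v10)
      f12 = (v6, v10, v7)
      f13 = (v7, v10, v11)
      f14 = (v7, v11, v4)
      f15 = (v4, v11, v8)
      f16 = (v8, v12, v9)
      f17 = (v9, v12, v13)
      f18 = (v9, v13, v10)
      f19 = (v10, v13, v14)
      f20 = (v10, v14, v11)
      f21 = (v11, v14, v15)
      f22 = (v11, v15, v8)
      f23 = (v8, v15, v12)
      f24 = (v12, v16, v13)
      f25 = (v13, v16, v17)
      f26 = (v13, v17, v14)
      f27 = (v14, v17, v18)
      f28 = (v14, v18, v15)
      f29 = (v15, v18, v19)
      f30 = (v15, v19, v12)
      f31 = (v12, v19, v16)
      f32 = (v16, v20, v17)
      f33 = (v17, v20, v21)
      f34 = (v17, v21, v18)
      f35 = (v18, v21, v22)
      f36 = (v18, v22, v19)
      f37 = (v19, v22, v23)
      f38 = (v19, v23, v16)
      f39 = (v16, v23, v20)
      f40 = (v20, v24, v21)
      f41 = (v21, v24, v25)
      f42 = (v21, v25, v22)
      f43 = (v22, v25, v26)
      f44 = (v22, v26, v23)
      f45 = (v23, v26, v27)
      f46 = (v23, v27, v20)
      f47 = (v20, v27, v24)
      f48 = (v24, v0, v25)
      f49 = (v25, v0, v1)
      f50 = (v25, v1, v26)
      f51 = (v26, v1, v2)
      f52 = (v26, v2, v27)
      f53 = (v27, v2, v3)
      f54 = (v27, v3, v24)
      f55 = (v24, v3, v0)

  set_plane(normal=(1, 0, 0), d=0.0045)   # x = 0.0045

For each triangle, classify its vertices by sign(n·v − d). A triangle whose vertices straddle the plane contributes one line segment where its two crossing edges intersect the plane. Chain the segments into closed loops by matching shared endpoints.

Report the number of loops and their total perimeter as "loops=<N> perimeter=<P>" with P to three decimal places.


Straddling triangles (16 of 56):
  (v4,v8,v5) [+-+] → (0.0045, 2.106, 0)–(0.0045, 1.99009, 0.125411)  len=0.1708
  (v5,v8,v9) [+--] → (0.0045, 1.99009, 0.125411)–(0.0045, 1.7271, 0.41)  len=0.3875
  (v5,v9,v6) [+-+] → (0.0045, 1.7271, 0.41)–(0.0045, 1.60697, 0.279989)  len=0.1770
  (v6,v9,v10) [+--] → (0.0045, 1.60697, 0.279989)–(0.0045, 1.34822, 0)  len=0.3812
  (v6,v10,v7) [+-+] → (0.0045, 1.34822, 0)–(0.0045, 1.43193, -0.0905916)  len=0.1233
  (v7,v10,v11) [+--] → (0.0045, 1.43193, -0.0905916)–(0.0045, 1.7271, -0.41)  len=0.4349
  (v7,v11,v4) [+-+] → (0.0045, 1.7271, -0.41)–(0.0045, 1.81383, -0.316162)  len=0.1278
  (v4,v11,v8) [+--] → (0.0045, 1.81383, -0.316162)–(0.0045, 2.106, 0)  len=0.4305
  (v20,v24,v21) [-+-] → (0.0045, -2.106, 0)–(0.0045, -1.81383, 0.316162)  len=0.4305
  (v21,v24,v25) [-++] → (0.0045, -1.81383, 0.316162)–(0.0045, -1.7271, 0.41)  len=0.1278
  (v21,v25,v22) [-+-] → (0.0045, -1.7271, 0.41)–(0.0045, -1.43193, 0.0905916)  len=0.4349
  (v22,v25,v26) [-++] → (0.0045, -1.43193, 0.0905916)–(0.0045, -1.34822, 0)  len=0.1233
  (v22,v26,v23) [-+-] → (0.0045, -1.34822, 0)–(0.0045, -1.60697, -0.279989)  len=0.3812
  (v23,v26,v27) [-++] → (0.0045, -1.60697, -0.279989)–(0.0045, -1.7271, -0.41)  len=0.1770
  (v23,v27,v20) [-+-] → (0.0045, -1.7271, -0.41)–(0.0045, -1.99009, -0.125411)  len=0.3875
  (v20,v27,v24) [-++] → (0.0045, -1.99009, -0.125411)–(0.0045, -2.106, 0)  len=0.1708

Chained into 2 loop(s):
  loop 1: 8 segments, perimeter = 2.2330
  loop 2: 8 segments, perimeter = 2.2330
Total perimeter = 4.466

loops=2 perimeter=4.466


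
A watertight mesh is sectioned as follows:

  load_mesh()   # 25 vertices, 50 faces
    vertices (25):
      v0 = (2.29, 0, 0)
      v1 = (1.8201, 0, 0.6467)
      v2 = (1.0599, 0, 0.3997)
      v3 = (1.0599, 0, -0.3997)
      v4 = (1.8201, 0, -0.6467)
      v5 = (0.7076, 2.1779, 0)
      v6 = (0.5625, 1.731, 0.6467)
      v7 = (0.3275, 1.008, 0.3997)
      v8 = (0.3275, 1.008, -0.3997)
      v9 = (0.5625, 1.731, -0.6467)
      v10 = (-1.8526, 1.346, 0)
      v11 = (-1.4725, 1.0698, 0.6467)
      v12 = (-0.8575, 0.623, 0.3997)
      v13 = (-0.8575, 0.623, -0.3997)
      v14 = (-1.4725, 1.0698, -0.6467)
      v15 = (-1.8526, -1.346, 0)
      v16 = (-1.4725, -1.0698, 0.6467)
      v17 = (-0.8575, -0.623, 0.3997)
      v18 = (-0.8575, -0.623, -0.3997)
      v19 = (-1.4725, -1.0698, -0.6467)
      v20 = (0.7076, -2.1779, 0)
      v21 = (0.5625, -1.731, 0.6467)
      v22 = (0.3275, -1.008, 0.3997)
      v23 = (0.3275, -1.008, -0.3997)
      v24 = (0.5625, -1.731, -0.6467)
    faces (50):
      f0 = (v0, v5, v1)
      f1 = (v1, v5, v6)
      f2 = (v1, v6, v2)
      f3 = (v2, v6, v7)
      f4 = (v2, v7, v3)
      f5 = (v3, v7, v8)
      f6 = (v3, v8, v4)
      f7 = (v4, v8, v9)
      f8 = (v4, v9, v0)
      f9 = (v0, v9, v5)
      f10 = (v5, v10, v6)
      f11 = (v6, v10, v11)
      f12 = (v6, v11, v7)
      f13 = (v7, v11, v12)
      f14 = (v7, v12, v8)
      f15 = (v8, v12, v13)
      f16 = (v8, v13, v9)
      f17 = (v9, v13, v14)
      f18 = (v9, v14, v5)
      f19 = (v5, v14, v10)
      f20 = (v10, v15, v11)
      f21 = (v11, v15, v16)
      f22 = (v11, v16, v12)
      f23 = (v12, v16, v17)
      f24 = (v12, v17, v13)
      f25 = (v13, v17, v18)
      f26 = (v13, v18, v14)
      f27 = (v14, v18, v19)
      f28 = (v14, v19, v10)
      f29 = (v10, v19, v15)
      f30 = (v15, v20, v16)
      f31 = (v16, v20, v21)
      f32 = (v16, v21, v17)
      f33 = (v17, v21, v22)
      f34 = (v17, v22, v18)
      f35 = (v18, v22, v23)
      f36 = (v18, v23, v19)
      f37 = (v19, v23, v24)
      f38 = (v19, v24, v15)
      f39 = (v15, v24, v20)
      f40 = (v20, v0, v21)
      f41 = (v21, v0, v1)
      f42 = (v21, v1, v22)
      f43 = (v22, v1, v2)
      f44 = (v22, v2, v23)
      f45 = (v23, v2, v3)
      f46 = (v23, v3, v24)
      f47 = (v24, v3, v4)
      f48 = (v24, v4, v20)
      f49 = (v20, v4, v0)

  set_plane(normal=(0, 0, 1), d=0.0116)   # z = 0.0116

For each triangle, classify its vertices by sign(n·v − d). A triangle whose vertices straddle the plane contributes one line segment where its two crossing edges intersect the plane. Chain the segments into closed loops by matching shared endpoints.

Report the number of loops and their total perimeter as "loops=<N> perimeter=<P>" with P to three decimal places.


loops=2 perimeter=19.640

Straddling triangles (20 of 50):
  (v0,v5,v1) [--+] → (0.727555, 2.13883, 0.0116)–(2.28157, 0, 0.0116)  len=2.6438
  (v1,v5,v6) [+-+] → (0.727555, 2.13883, 0.0116)–(0.704997, 2.16988, 0.0116)  len=0.0384
  (v2,v7,v3) [++-] → (0.683072, 0.518627, 0.0116)–(1.0599, 0, 0.0116)  len=0.6411
  (v3,v7,v8) [-+-] → (0.683072, 0.518627, 0.0116)–(0.3275, 1.008, 0.0116)  len=0.6049
  (v5,v10,v6) [--+] → (-1.80928, 1.35291, 0.0116)–(0.704997, 2.16988, 0.0116)  len=2.6437
  (v6,v10,v11) [+-+] → (-1.80928, 1.35291, 0.0116)–(-1.84578, 1.34105, 0.0116)  len=0.0384
  (v7,v12,v8) [++-] → (-0.282195, 0.809913, 0.0116)–(0.3275, 1.008, 0.0116)  len=0.6411
  (v8,v12,v13) [-+-] → (-0.282195, 0.809913, 0.0116)–(-0.8575, 0.623, 0.0116)  len=0.6049
  (v10,v15,v11) [--+] → (-1.84578, -1.30267, 0.0116)–(-1.84578, 1.34105, 0.0116)  len=2.6437
  (v11,v15,v16) [+-+] → (-1.84578, -1.30267, 0.0116)–(-1.84578, -1.34105, 0.0116)  len=0.0384
  (v12,v17,v13) [++-] → (-0.8575, -0.0180806, 0.0116)–(-0.8575, 0.623, 0.0116)  len=0.6411
  (v13,v17,v18) [-+-] → (-0.8575, -0.0180806, 0.0116)–(-0.8575, -0.623, 0.0116)  len=0.6049
  (v15,v20,v16) [--+] → (0.668495, -2.15802, 0.0116)–(-1.84578, -1.34105, 0.0116)  len=2.6437
  (v16,v20,v21) [+-+] → (0.668495, -2.15802, 0.0116)–(0.704997, -2.16988, 0.0116)  len=0.0384
  (v17,v22,v18) [++-] → (-0.247805, -0.821087, 0.0116)–(-0.8575, -0.623, 0.0116)  len=0.6411
  (v18,v22,v23) [-+-] → (-0.247805, -0.821087, 0.0116)–(0.3275, -1.008, 0.0116)  len=0.6049
  (v20,v0,v21) [--+] → (2.25901, -0.0310493, 0.0116)–(0.704997, -2.16988, 0.0116)  len=2.6438
  (v21,v0,v1) [+-+] → (2.25901, -0.0310493, 0.0116)–(2.28157, 0, 0.0116)  len=0.0384
  (v22,v2,v23) [++-] → (0.704328, -0.489373, 0.0116)–(0.3275, -1.008, 0.0116)  len=0.6411
  (v23,v2,v3) [-+-] → (0.704328, -0.489373, 0.0116)–(1.0599, 0, 0.0116)  len=0.6049

Chained into 2 loop(s):
  loop 1: 10 segments, perimeter = 13.4105
  loop 2: 10 segments, perimeter = 6.2299
Total perimeter = 19.640


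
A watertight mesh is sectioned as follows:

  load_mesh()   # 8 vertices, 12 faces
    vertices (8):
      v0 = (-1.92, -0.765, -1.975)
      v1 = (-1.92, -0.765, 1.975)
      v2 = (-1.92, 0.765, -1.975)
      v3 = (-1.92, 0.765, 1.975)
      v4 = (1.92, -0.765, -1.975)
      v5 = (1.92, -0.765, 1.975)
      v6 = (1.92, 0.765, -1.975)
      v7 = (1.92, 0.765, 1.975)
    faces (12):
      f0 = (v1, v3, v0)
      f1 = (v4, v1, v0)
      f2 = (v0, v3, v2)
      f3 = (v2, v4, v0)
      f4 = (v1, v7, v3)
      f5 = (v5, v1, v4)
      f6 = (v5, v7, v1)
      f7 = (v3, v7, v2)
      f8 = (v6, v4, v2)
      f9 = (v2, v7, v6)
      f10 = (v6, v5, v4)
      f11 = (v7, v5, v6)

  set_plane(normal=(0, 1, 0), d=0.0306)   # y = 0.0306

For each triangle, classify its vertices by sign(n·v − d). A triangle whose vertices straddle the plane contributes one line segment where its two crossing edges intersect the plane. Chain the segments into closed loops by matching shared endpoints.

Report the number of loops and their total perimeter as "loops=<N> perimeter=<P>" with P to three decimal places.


Straddling triangles (8 of 12):
  (v1,v3,v0) [-+-] → (-1.92, 0.0306, 1.975)–(-1.92, 0.0306, 0.079)  len=1.8960
  (v0,v3,v2) [-++] → (-1.92, 0.0306, 0.079)–(-1.92, 0.0306, -1.975)  len=2.0540
  (v2,v4,v0) [+--] → (-0.0768, 0.0306, -1.975)–(-1.92, 0.0306, -1.975)  len=1.8432
  (v1,v7,v3) [-++] → (0.0768, 0.0306, 1.975)–(-1.92, 0.0306, 1.975)  len=1.9968
  (v5,v7,v1) [-+-] → (1.92, 0.0306, 1.975)–(0.0768, 0.0306, 1.975)  len=1.8432
  (v6,v4,v2) [+-+] → (1.92, 0.0306, -1.975)–(-0.0768, 0.0306, -1.975)  len=1.9968
  (v6,v5,v4) [+--] → (1.92, 0.0306, -0.079)–(1.92, 0.0306, -1.975)  len=1.8960
  (v7,v5,v6) [+-+] → (1.92, 0.0306, 1.975)–(1.92, 0.0306, -0.079)  len=2.0540

Chained into 1 loop(s):
  loop 1: 8 segments, perimeter = 15.5800
Total perimeter = 15.580

loops=1 perimeter=15.580


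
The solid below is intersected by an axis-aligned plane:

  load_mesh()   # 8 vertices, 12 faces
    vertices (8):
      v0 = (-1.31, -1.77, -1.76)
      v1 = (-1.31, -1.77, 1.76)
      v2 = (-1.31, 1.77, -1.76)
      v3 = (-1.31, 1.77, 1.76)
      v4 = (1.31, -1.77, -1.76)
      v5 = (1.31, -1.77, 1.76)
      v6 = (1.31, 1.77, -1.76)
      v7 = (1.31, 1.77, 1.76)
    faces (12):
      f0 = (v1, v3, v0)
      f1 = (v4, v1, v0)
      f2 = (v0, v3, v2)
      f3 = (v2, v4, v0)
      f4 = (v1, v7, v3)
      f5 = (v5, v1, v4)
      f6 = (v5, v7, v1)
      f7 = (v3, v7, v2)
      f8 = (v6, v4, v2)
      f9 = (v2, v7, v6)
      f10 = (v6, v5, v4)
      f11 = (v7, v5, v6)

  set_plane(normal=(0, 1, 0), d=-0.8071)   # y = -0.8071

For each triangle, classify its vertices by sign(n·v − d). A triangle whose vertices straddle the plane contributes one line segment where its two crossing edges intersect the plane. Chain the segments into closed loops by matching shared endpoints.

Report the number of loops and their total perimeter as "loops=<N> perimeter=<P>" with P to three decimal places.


loops=1 perimeter=12.280

Straddling triangles (8 of 12):
  (v1,v3,v0) [-+-] → (-1.31, -0.8071, 1.76)–(-1.31, -0.8071, -0.80254)  len=2.5625
  (v0,v3,v2) [-++] → (-1.31, -0.8071, -0.80254)–(-1.31, -0.8071, -1.76)  len=0.9575
  (v2,v4,v0) [+--] → (0.597345, -0.8071, -1.76)–(-1.31, -0.8071, -1.76)  len=1.9073
  (v1,v7,v3) [-++] → (-0.597345, -0.8071, 1.76)–(-1.31, -0.8071, 1.76)  len=0.7127
  (v5,v7,v1) [-+-] → (1.31, -0.8071, 1.76)–(-0.597345, -0.8071, 1.76)  len=1.9073
  (v6,v4,v2) [+-+] → (1.31, -0.8071, -1.76)–(0.597345, -0.8071, -1.76)  len=0.7127
  (v6,v5,v4) [+--] → (1.31, -0.8071, 0.80254)–(1.31, -0.8071, -1.76)  len=2.5625
  (v7,v5,v6) [+-+] → (1.31, -0.8071, 1.76)–(1.31, -0.8071, 0.80254)  len=0.9575

Chained into 1 loop(s):
  loop 1: 8 segments, perimeter = 12.2800
Total perimeter = 12.280


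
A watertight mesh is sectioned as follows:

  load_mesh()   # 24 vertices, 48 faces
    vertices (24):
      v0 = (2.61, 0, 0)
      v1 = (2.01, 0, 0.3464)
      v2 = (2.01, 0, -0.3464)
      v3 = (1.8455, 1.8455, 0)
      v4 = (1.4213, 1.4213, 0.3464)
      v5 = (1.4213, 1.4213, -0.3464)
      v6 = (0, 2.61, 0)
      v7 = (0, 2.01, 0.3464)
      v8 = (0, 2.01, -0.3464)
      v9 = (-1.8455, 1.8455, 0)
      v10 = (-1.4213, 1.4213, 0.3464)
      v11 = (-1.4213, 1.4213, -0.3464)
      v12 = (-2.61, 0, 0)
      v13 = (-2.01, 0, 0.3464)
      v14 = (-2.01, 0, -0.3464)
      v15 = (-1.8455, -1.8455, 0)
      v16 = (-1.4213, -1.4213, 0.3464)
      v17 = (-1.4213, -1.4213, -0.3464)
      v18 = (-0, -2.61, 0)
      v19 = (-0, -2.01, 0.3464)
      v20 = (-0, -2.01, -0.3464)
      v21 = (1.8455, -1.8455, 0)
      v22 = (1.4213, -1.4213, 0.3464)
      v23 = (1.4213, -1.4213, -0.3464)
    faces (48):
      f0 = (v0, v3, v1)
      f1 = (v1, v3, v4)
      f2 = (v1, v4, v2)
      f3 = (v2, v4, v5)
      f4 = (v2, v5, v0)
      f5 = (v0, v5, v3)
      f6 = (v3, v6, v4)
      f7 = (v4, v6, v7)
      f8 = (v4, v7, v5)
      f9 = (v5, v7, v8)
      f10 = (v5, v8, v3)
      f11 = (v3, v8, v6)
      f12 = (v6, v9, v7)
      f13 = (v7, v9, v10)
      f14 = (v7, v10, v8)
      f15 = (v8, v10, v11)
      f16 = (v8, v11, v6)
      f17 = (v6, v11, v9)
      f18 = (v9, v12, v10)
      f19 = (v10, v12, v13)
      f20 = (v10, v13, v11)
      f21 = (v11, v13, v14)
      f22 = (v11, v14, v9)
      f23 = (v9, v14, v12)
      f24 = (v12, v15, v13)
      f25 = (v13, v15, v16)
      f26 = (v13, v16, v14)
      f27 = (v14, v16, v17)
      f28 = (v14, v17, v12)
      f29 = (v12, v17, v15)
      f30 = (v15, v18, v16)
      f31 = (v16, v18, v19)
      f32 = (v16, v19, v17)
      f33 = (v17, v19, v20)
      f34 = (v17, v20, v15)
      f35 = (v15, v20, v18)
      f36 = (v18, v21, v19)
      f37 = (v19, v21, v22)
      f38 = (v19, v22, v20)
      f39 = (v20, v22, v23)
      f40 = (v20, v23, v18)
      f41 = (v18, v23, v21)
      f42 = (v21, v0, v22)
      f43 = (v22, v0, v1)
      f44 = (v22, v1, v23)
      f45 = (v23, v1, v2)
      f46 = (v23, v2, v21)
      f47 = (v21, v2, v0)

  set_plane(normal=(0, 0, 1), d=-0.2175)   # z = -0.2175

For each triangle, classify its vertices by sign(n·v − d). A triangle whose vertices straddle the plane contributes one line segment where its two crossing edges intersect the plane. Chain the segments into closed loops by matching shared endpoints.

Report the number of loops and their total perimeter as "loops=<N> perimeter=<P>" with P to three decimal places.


loops=2 perimeter=25.981

Straddling triangles (32 of 48):
  (v1,v4,v2) [++-] → (1.90047, 0.264442, -0.2175)–(2.01, 0, -0.2175)  len=0.2862
  (v2,v4,v5) [-+-] → (1.90047, 0.264442, -0.2175)–(1.4213, 1.4213, -0.2175)  len=1.2522
  (v2,v5,v0) [--+] → (1.86363, 0.892416, -0.2175)–(2.23327, 0, -0.2175)  len=0.9659
  (v0,v5,v3) [+-+] → (1.86363, 0.892416, -0.2175)–(1.57915, 1.57915, -0.2175)  len=0.7433
  (v4,v7,v5) [++-] → (1.15686, 1.53083, -0.2175)–(1.4213, 1.4213, -0.2175)  len=0.2862
  (v5,v7,v8) [-+-] → (1.15686, 1.53083, -0.2175)–(0, 2.01, -0.2175)  len=1.2522
  (v5,v8,v3) [--+] → (0.686735, 1.94879, -0.2175)–(1.57915, 1.57915, -0.2175)  len=0.9659
  (v3,v8,v6) [+-+] → (0.686735, 1.94879, -0.2175)–(0, 2.23327, -0.2175)  len=0.7433
  (v7,v10,v8) [++-] → (-0.264442, 1.90047, -0.2175)–(0, 2.01, -0.2175)  len=0.2862
  (v8,v10,v11) [-+-] → (-0.264442, 1.90047, -0.2175)–(-1.4213, 1.4213, -0.2175)  len=1.2522
  (v8,v11,v6) [--+] → (-0.892416, 1.86363, -0.2175)–(0, 2.23327, -0.2175)  len=0.9659
  (v6,v11,v9) [+-+] → (-0.892416, 1.86363, -0.2175)–(-1.57915, 1.57915, -0.2175)  len=0.7433
  (v10,v13,v11) [++-] → (-1.53083, 1.15686, -0.2175)–(-1.4213, 1.4213, -0.2175)  len=0.2862
  (v11,v13,v14) [-+-] → (-1.53083, 1.15686, -0.2175)–(-2.01, 0, -0.2175)  len=1.2522
  (v11,v14,v9) [--+] → (-1.94879, 0.686735, -0.2175)–(-1.57915, 1.57915, -0.2175)  len=0.9659
  (v9,v14,v12) [+-+] → (-1.94879, 0.686735, -0.2175)–(-2.23327, 0, -0.2175)  len=0.7433
  (v13,v16,v14) [++-] → (-1.90047, -0.264442, -0.2175)–(-2.01, 0, -0.2175)  len=0.2862
  (v14,v16,v17) [-+-] → (-1.90047, -0.264442, -0.2175)–(-1.4213, -1.4213, -0.2175)  len=1.2522
  (v14,v17,v12) [--+] → (-1.86363, -0.892416, -0.2175)–(-2.23327, 0, -0.2175)  len=0.9659
  (v12,v17,v15) [+-+] → (-1.86363, -0.892416, -0.2175)–(-1.57915, -1.57915, -0.2175)  len=0.7433
  (v16,v19,v17) [++-] → (-1.15686, -1.53083, -0.2175)–(-1.4213, -1.4213, -0.2175)  len=0.2862
  (v17,v19,v20) [-+-] → (-1.15686, -1.53083, -0.2175)–(0, -2.01, -0.2175)  len=1.2522
  (v17,v20,v15) [--+] → (-0.686735, -1.94879, -0.2175)–(-1.57915, -1.57915, -0.2175)  len=0.9659
  (v15,v20,v18) [+-+] → (-0.686735, -1.94879, -0.2175)–(0, -2.23327, -0.2175)  len=0.7433
  (v19,v22,v20) [++-] → (0.264442, -1.90047, -0.2175)–(0, -2.01, -0.2175)  len=0.2862
  (v20,v22,v23) [-+-] → (0.264442, -1.90047, -0.2175)–(1.4213, -1.4213, -0.2175)  len=1.2522
  (v20,v23,v18) [--+] → (0.892416, -1.86363, -0.2175)–(0, -2.23327, -0.2175)  len=0.9659
  (v18,v23,v21) [+-+] → (0.892416, -1.86363, -0.2175)–(1.57915, -1.57915, -0.2175)  len=0.7433
  (v22,v1,v23) [++-] → (1.53083, -1.15686, -0.2175)–(1.4213, -1.4213, -0.2175)  len=0.2862
  (v23,v1,v2) [-+-] → (1.53083, -1.15686, -0.2175)–(2.01, 0, -0.2175)  len=1.2522
  (v23,v2,v21) [--+] → (1.94879, -0.686735, -0.2175)–(1.57915, -1.57915, -0.2175)  len=0.9659
  (v21,v2,v0) [+-+] → (1.94879, -0.686735, -0.2175)–(2.23327, 0, -0.2175)  len=0.7433

Chained into 2 loop(s):
  loop 1: 16 segments, perimeter = 12.3072
  loop 2: 16 segments, perimeter = 13.6741
Total perimeter = 25.981


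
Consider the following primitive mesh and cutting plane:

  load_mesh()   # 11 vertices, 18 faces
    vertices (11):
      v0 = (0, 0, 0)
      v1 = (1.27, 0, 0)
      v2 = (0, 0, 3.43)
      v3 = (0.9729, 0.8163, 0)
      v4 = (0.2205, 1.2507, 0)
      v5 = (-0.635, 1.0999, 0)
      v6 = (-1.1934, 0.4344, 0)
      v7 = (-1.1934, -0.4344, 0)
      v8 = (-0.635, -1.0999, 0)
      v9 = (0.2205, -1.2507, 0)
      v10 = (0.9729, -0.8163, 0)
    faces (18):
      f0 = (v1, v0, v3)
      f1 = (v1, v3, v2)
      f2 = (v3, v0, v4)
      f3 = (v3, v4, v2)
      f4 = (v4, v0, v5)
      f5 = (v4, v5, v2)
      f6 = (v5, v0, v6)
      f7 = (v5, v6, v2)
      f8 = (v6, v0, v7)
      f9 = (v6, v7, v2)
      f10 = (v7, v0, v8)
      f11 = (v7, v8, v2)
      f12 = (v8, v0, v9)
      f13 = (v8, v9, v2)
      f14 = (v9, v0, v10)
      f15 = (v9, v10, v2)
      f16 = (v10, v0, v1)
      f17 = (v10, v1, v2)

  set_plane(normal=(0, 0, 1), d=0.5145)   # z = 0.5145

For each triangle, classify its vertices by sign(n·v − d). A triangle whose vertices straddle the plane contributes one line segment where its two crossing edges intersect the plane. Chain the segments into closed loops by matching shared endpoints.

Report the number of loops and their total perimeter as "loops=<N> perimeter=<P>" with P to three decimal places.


Straddling triangles (9 of 18):
  (v1,v3,v2) [--+] → (0.826965, 0.693855, 0.5145)–(1.0795, 0, 0.5145)  len=0.7384
  (v3,v4,v2) [--+] → (0.187425, 1.06309, 0.5145)–(0.826965, 0.693855, 0.5145)  len=0.7385
  (v4,v5,v2) [--+] → (-0.53975, 0.934915, 0.5145)–(0.187425, 1.06309, 0.5145)  len=0.7384
  (v5,v6,v2) [--+] → (-1.01439, 0.36924, 0.5145)–(-0.53975, 0.934915, 0.5145)  len=0.7384
  (v6,v7,v2) [--+] → (-1.01439, -0.36924, 0.5145)–(-1.01439, 0.36924, 0.5145)  len=0.7385
  (v7,v8,v2) [--+] → (-0.53975, -0.934915, 0.5145)–(-1.01439, -0.36924, 0.5145)  len=0.7384
  (v8,v9,v2) [--+] → (0.187425, -1.06309, 0.5145)–(-0.53975, -0.934915, 0.5145)  len=0.7384
  (v9,v10,v2) [--+] → (0.826965, -0.693855, 0.5145)–(0.187425, -1.06309, 0.5145)  len=0.7385
  (v10,v1,v2) [--+] → (1.0795, 0, 0.5145)–(0.826965, -0.693855, 0.5145)  len=0.7384

Chained into 1 loop(s):
  loop 1: 9 segments, perimeter = 6.6458
Total perimeter = 6.646

loops=1 perimeter=6.646


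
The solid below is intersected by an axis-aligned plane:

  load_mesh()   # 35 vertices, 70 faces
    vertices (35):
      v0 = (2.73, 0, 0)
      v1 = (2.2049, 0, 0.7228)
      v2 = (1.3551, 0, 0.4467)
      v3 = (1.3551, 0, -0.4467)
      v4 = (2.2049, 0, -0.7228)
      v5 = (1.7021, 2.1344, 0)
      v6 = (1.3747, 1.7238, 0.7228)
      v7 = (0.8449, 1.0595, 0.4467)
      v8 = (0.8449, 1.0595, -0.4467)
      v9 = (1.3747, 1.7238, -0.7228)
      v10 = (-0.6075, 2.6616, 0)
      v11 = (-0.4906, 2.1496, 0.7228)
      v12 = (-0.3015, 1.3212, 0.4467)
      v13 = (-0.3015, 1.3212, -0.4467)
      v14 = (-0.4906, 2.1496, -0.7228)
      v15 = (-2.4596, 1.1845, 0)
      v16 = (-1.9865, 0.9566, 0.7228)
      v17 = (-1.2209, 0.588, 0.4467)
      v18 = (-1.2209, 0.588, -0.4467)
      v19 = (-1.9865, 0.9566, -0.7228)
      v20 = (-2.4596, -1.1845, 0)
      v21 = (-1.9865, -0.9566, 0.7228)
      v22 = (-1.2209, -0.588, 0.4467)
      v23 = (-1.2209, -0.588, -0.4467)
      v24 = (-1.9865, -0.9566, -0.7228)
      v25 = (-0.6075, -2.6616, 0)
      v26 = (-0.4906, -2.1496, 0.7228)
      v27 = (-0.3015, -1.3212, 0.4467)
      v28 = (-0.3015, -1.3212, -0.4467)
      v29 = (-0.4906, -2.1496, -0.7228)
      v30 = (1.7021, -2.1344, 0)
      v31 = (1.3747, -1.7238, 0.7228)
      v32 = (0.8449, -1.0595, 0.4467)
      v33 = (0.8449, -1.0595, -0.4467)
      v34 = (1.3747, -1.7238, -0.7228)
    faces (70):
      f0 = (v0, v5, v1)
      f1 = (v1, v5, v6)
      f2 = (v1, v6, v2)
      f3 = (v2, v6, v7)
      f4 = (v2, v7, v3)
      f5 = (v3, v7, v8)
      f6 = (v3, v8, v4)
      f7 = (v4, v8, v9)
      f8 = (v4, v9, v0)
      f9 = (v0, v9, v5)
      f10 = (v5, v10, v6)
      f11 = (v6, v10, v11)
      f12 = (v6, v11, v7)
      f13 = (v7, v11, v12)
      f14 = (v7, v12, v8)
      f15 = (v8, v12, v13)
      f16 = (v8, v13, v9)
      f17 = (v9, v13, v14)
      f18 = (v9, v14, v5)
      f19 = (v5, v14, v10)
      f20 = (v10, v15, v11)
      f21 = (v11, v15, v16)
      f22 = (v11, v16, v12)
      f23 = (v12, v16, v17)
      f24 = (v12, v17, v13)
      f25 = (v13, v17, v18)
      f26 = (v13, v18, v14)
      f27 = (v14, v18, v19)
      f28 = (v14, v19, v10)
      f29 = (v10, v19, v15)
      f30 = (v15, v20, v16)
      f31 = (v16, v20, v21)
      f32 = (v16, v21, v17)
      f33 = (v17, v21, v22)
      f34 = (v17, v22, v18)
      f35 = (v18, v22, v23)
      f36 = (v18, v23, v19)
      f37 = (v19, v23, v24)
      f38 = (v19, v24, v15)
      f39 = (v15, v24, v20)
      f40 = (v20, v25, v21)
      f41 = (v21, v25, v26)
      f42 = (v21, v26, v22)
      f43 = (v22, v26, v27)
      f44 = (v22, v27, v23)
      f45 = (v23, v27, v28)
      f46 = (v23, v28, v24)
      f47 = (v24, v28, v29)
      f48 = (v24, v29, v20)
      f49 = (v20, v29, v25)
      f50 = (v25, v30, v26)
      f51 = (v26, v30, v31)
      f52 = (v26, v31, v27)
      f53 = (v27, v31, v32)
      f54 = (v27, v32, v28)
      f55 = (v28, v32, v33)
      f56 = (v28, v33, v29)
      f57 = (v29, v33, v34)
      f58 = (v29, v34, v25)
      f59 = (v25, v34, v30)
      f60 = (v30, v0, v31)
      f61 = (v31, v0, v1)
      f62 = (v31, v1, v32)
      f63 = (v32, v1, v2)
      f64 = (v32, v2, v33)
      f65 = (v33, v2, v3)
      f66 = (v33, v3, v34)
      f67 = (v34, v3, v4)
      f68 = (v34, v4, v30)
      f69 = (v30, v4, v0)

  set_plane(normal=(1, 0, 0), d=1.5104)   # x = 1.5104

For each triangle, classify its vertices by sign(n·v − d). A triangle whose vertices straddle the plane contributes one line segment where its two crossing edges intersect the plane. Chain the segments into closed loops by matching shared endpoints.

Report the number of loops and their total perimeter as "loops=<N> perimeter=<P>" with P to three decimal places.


loops=1 perimeter=10.046

Straddling triangles (18 of 70):
  (v1,v5,v6) [++-] → (1.5104, 1.89398, 0.423216)–(1.5104, 1.44204, 0.7228)  len=0.5422
  (v1,v6,v2) [+--] → (1.5104, 1.44204, 0.7228)–(1.5104, 0, 0.497157)  len=1.4596
  (v3,v8,v4) [--+] → (1.5104, 0.541046, -0.581806)–(1.5104, 0, -0.497157)  len=0.5476
  (v4,v8,v9) [+--] → (1.5104, 0.541046, -0.581806)–(1.5104, 1.44204, -0.7228)  len=0.9120
  (v4,v9,v0) [+-+] → (1.5104, 1.44204, -0.7228)–(1.5104, 1.5512, -0.650429)  len=0.1310
  (v0,v9,v5) [+-+] → (1.5104, 1.5512, -0.650429)–(1.5104, 1.89398, -0.423216)  len=0.4112
  (v5,v10,v6) [+--] → (1.5104, 2.17816, 0)–(1.5104, 1.89398, 0.423216)  len=0.5098
  (v9,v14,v5) [--+] → (1.5104, 2.13573, -0.0631918)–(1.5104, 1.89398, -0.423216)  len=0.4337
  (v5,v14,v10) [+--] → (1.5104, 2.13573, -0.0631918)–(1.5104, 2.17816, 0)  len=0.0761
  (v25,v30,v26) [-+-] → (1.5104, -2.17816, 0)–(1.5104, -2.13573, 0.0631918)  len=0.0761
  (v26,v30,v31) [-+-] → (1.5104, -2.13573, 0.0631918)–(1.5104, -1.89398, 0.423216)  len=0.4337
  (v25,v34,v30) [--+] → (1.5104, -1.89398, -0.423216)–(1.5104, -2.17816, 0)  len=0.5098
  (v30,v0,v31) [++-] → (1.5104, -1.5512, 0.650429)–(1.5104, -1.89398, 0.423216)  len=0.4112
  (v31,v0,v1) [-++] → (1.5104, -1.5512, 0.650429)–(1.5104, -1.44204, 0.7228)  len=0.1310
  (v31,v1,v32) [-+-] → (1.5104, -1.44204, 0.7228)–(1.5104, -0.541046, 0.581806)  len=0.9120
  (v32,v1,v2) [-+-] → (1.5104, -0.541046, 0.581806)–(1.5104, 0, 0.497157)  len=0.5476
  (v34,v3,v4) [--+] → (1.5104, 0, -0.497157)–(1.5104, -1.44204, -0.7228)  len=1.4596
  (v34,v4,v30) [-++] → (1.5104, -1.44204, -0.7228)–(1.5104, -1.89398, -0.423216)  len=0.5422

Chained into 1 loop(s):
  loop 1: 18 segments, perimeter = 10.0463
Total perimeter = 10.046


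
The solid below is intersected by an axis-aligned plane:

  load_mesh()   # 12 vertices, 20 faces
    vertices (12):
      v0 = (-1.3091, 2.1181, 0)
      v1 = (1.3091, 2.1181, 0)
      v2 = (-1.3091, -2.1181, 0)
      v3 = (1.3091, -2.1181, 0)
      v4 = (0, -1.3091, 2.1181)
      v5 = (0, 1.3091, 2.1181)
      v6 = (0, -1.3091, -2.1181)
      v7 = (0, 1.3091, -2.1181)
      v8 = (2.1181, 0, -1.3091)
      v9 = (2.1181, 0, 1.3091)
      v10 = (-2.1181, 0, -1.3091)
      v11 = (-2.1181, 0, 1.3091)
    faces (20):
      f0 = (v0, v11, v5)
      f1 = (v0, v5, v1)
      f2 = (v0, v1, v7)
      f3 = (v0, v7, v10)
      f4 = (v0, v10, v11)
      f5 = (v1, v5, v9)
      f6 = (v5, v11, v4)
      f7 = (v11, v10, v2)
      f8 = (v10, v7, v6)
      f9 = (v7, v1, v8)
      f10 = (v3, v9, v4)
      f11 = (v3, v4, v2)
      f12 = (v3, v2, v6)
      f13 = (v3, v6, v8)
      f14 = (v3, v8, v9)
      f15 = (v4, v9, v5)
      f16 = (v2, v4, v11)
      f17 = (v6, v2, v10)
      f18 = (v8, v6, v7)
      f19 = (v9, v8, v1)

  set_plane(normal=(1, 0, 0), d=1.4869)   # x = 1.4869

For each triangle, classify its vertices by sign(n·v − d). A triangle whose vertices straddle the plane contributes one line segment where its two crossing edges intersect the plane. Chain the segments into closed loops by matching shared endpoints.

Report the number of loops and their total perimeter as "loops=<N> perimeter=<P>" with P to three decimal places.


Straddling triangles (8 of 20):
  (v1,v5,v9) [--+] → (1.4869, 0.390116, 1.55018)–(1.4869, 1.65259, 0.287711)  len=1.7854
  (v7,v1,v8) [--+] → (1.4869, 1.65259, -0.287711)–(1.4869, 0.390116, -1.55018)  len=1.7854
  (v3,v9,v4) [-+-] → (1.4869, -1.65259, 0.287711)–(1.4869, -0.390116, 1.55018)  len=1.7854
  (v3,v6,v8) [--+] → (1.4869, -0.390116, -1.55018)–(1.4869, -1.65259, -0.287711)  len=1.7854
  (v3,v8,v9) [-++] → (1.4869, -1.65259, -0.287711)–(1.4869, -1.65259, 0.287711)  len=0.5754
  (v4,v9,v5) [-+-] → (1.4869, -0.390116, 1.55018)–(1.4869, 0.390116, 1.55018)  len=0.7802
  (v8,v6,v7) [+--] → (1.4869, -0.390116, -1.55018)–(1.4869, 0.390116, -1.55018)  len=0.7802
  (v9,v8,v1) [++-] → (1.4869, 1.65259, -0.287711)–(1.4869, 1.65259, 0.287711)  len=0.5754

Chained into 1 loop(s):
  loop 1: 8 segments, perimeter = 9.8529
Total perimeter = 9.853

loops=1 perimeter=9.853


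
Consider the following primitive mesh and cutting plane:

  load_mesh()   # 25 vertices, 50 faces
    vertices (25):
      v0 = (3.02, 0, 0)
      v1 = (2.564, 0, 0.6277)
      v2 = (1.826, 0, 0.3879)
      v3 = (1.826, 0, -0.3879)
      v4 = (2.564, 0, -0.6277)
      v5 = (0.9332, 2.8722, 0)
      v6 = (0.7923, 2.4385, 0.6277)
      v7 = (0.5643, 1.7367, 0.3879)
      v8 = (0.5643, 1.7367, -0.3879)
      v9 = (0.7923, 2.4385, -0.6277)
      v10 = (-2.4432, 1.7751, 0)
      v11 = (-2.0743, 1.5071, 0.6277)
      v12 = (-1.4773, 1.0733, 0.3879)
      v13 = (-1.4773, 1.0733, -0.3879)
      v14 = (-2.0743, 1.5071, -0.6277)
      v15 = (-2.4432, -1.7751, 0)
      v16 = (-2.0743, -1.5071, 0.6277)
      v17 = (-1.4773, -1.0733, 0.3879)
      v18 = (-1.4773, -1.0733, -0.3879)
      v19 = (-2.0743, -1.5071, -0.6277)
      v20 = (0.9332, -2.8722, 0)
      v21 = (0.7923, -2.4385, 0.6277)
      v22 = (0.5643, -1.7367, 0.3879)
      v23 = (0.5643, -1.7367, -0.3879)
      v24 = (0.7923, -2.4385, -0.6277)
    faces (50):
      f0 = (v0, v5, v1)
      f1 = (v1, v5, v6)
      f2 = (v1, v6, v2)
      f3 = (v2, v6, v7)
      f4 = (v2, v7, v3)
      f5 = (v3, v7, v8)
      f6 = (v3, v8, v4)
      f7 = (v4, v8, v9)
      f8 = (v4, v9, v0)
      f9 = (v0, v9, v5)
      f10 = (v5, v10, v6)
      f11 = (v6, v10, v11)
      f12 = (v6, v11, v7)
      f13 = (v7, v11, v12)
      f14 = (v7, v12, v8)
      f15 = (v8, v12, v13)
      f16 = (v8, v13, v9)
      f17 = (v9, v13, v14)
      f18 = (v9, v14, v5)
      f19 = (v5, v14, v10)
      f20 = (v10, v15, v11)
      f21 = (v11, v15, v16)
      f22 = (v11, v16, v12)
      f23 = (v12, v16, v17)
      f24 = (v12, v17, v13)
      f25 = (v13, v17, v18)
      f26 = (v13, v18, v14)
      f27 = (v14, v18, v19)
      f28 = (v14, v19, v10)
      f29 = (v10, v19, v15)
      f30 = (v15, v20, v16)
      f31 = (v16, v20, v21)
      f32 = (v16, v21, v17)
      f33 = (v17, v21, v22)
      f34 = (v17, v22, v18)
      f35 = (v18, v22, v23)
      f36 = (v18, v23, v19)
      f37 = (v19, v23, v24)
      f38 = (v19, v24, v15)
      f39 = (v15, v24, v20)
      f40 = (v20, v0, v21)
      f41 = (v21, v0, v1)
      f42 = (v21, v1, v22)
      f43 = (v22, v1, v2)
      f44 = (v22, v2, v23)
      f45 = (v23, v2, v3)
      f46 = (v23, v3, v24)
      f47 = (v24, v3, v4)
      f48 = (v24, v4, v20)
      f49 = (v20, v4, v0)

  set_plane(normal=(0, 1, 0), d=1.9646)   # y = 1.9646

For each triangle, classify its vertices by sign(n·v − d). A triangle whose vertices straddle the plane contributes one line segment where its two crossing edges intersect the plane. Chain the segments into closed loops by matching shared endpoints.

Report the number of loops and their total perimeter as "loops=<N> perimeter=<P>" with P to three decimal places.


loops=1 perimeter=7.926

Straddling triangles (14 of 50):
  (v0,v5,v1) [-+-] → (1.59262, 1.9646, 0)–(1.44852, 1.9646, 0.19835)  len=0.2452
  (v1,v5,v6) [-++] → (1.44852, 1.9646, 0.19835)–(1.13661, 1.9646, 0.6277)  len=0.5307
  (v1,v6,v2) [-+-] → (1.13661, 1.9646, 0.6277)–(0.99319, 1.9646, 0.581097)  len=0.1508
  (v2,v6,v7) [-+-] → (0.99319, 1.9646, 0.581097)–(0.63834, 1.9646, 0.465772)  len=0.3731
  (v4,v8,v9) [--+] → (0.63834, 1.9646, -0.465772)–(1.13661, 1.9646, -0.6277)  len=0.5239
  (v4,v9,v0) [-+-] → (1.13661, 1.9646, -0.6277)–(1.22523, 1.9646, -0.505712)  len=0.1508
  (v0,v9,v5) [-++] → (1.22523, 1.9646, -0.505712)–(1.59262, 1.9646, 0)  len=0.6251
  (v5,v10,v6) [+-+] → (-1.86, 1.9646, 0)–(-1.51898, 1.9646, 0.179302)  len=0.3853
  (v6,v10,v11) [+--] → (-1.51898, 1.9646, 0.179302)–(-0.666237, 1.9646, 0.6277)  len=0.9634
  (v6,v11,v7) [+--] → (-0.666237, 1.9646, 0.6277)–(0.63834, 1.9646, 0.465772)  len=1.3146
  (v8,v13,v9) [--+] → (0.00445687, 1.9646, -0.544459)–(0.63834, 1.9646, -0.465772)  len=0.6387
  (v9,v13,v14) [+--] → (0.00445687, 1.9646, -0.544459)–(-0.666237, 1.9646, -0.6277)  len=0.6758
  (v9,v14,v5) [+-+] → (-0.666237, 1.9646, -0.6277)–(-1.06637, 1.9646, -0.417332)  len=0.4521
  (v5,v14,v10) [+--] → (-1.06637, 1.9646, -0.417332)–(-1.86, 1.9646, 0)  len=0.8967

Chained into 1 loop(s):
  loop 1: 14 segments, perimeter = 7.9262
Total perimeter = 7.926


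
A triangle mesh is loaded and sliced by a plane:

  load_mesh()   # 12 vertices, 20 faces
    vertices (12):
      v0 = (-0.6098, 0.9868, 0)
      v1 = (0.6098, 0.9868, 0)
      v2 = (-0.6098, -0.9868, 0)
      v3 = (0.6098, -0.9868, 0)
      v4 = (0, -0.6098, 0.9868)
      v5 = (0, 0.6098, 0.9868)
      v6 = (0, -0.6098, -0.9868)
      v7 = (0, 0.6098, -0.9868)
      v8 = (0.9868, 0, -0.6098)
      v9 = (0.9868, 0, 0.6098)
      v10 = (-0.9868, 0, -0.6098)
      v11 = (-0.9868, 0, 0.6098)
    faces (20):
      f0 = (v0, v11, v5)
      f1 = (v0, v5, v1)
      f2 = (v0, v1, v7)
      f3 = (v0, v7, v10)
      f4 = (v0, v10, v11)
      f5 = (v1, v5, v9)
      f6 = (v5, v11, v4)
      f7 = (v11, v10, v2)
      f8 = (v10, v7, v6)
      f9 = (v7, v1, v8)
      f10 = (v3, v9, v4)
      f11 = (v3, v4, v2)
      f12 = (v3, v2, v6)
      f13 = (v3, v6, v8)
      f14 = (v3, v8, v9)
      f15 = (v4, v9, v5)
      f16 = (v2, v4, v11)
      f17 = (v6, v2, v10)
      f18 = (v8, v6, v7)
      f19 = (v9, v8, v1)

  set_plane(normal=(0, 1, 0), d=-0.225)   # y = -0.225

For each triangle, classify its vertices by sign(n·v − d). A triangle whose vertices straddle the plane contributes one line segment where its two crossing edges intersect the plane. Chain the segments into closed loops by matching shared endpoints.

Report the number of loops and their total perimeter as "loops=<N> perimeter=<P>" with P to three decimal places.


loops=1 perimeter=6.123

Straddling triangles (10 of 20):
  (v5,v11,v4) [++-] → (-0.622697, -0.225, 0.748903)–(0, -0.225, 0.9868)  len=0.6666
  (v11,v10,v2) [++-] → (-0.90084, -0.225, -0.47076)–(-0.90084, -0.225, 0.47076)  len=0.9415
  (v10,v7,v6) [++-] → (0, -0.225, -0.9868)–(-0.622697, -0.225, -0.748903)  len=0.6666
  (v3,v9,v4) [-+-] → (0.90084, -0.225, 0.47076)–(0.622697, -0.225, 0.748903)  len=0.3934
  (v3,v6,v8) [--+] → (0.622697, -0.225, -0.748903)–(0.90084, -0.225, -0.47076)  len=0.3934
  (v3,v8,v9) [-++] → (0.90084, -0.225, -0.47076)–(0.90084, -0.225, 0.47076)  len=0.9415
  (v4,v9,v5) [-++] → (0.622697, -0.225, 0.748903)–(0, -0.225, 0.9868)  len=0.6666
  (v2,v4,v11) [--+] → (-0.622697, -0.225, 0.748903)–(-0.90084, -0.225, 0.47076)  len=0.3934
  (v6,v2,v10) [--+] → (-0.90084, -0.225, -0.47076)–(-0.622697, -0.225, -0.748903)  len=0.3934
  (v8,v6,v7) [+-+] → (0.622697, -0.225, -0.748903)–(0, -0.225, -0.9868)  len=0.6666

Chained into 1 loop(s):
  loop 1: 10 segments, perimeter = 6.1228
Total perimeter = 6.123


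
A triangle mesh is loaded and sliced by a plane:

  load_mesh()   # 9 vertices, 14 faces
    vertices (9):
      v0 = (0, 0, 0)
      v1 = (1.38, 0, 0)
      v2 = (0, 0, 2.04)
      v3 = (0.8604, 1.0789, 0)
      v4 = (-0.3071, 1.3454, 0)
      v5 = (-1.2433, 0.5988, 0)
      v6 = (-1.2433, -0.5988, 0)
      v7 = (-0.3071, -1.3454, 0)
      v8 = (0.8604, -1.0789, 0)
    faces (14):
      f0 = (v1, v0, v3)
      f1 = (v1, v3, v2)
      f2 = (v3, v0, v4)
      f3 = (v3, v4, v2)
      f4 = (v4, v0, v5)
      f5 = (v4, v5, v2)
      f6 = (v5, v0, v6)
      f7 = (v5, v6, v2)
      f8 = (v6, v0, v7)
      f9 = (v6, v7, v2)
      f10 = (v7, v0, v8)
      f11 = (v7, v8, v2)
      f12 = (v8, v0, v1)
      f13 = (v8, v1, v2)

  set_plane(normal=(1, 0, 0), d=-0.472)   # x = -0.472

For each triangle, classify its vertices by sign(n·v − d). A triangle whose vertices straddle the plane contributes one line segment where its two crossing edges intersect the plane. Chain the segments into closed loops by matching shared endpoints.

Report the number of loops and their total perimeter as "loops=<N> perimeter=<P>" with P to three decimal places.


loops=1 perimeter=6.092

Straddling triangles (6 of 14):
  (v4,v0,v5) [++-] → (-0.472, 0.227325, 0)–(-0.472, 1.2139, 0)  len=0.9866
  (v4,v5,v2) [+-+] → (-0.472, 1.2139, 0)–(-0.472, 0.227325, 1.26554)  len=1.6047
  (v5,v0,v6) [-+-] → (-0.472, 0.227325, 0)–(-0.472, -0.227325, 0)  len=0.4547
  (v5,v6,v2) [--+] → (-0.472, -0.227325, 1.26554)–(-0.472, 0.227325, 1.26554)  len=0.4547
  (v6,v0,v7) [-++] → (-0.472, -0.227325, 0)–(-0.472, -1.2139, 0)  len=0.9866
  (v6,v7,v2) [-++] → (-0.472, -1.2139, 0)–(-0.472, -0.227325, 1.26554)  len=1.6047

Chained into 1 loop(s):
  loop 1: 6 segments, perimeter = 6.0918
Total perimeter = 6.092


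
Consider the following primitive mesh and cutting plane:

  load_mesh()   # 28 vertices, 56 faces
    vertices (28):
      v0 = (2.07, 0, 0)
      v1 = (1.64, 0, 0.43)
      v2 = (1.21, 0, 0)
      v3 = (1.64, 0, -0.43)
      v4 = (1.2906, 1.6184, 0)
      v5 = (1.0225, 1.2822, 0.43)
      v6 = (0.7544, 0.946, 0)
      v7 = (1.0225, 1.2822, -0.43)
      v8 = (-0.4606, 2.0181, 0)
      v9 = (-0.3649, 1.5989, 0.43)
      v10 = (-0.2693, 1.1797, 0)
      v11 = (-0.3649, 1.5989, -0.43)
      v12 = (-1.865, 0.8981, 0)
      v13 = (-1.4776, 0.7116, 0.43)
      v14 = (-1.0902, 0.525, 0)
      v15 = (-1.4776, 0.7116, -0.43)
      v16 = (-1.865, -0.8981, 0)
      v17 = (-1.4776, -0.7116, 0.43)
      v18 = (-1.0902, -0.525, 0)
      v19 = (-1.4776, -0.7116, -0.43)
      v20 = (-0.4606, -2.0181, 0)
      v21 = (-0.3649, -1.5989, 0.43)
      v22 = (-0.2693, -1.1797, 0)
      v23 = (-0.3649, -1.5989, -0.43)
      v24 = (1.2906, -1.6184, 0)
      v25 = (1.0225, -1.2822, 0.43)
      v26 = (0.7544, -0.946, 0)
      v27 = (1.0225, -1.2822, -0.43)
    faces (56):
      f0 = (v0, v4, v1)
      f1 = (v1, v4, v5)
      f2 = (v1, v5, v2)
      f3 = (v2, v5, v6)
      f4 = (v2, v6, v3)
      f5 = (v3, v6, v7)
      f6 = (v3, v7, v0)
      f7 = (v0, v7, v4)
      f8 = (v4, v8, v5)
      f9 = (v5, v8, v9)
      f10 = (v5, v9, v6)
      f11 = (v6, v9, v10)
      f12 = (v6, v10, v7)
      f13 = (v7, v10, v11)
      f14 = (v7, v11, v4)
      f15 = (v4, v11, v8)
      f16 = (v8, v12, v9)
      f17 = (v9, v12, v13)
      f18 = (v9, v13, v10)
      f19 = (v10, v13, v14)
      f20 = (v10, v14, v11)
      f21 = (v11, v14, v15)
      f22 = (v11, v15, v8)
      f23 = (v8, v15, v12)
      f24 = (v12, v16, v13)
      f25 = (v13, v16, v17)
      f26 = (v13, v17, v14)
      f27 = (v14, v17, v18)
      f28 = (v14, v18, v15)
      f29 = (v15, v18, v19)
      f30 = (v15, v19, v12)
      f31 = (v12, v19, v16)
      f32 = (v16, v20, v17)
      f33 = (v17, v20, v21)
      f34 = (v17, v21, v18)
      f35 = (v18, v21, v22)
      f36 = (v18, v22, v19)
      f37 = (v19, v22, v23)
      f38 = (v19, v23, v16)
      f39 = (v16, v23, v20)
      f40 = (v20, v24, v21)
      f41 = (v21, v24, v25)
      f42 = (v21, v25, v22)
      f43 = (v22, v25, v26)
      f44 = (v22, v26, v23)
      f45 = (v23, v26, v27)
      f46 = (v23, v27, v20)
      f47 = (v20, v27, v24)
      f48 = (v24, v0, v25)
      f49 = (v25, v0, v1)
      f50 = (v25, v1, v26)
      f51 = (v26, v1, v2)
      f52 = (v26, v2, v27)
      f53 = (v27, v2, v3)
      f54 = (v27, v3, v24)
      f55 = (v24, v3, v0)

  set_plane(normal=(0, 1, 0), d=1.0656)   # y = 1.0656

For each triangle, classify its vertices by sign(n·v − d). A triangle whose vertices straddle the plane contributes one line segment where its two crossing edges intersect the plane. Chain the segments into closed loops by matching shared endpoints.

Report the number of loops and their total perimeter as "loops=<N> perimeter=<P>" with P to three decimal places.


loops=2 perimeter=6.298

Straddling triangles (18 of 56):
  (v0,v4,v1) [-+-] → (1.55682, 1.0656, 0)–(1.40995, 1.0656, 0.146876)  len=0.2077
  (v1,v4,v5) [-++] → (1.40995, 1.0656, 0.146876)–(1.12681, 1.0656, 0.43)  len=0.4004
  (v1,v5,v2) [-+-] → (1.12681, 1.0656, 0.43)–(1.05417, 1.0656, 0.357361)  len=0.1027
  (v2,v5,v6) [-+-] → (1.05417, 1.0656, 0.357361)–(0.849774, 1.0656, 0.152968)  len=0.2891
  (v3,v6,v7) [--+] → (0.849774, 1.0656, -0.152968)–(1.12681, 1.0656, -0.43)  len=0.3918
  (v3,v7,v0) [-+-] → (1.12681, 1.0656, -0.43)–(1.19945, 1.0656, -0.357361)  len=0.1027
  (v0,v7,v4) [-++] → (1.19945, 1.0656, -0.357361)–(1.55682, 1.0656, 0)  len=0.5054
  (v5,v9,v6) [++-] → (0.549364, 1.0656, 0.0787686)–(0.849774, 1.0656, 0.152968)  len=0.3094
  (v6,v9,v10) [-++] → (0.549364, 1.0656, 0.0787686)–(0.230504, 1.0656, 0)  len=0.3284
  (v6,v10,v7) [-++] → (0.230504, 1.0656, 0)–(0.849774, 1.0656, -0.152968)  len=0.6379
  (v8,v12,v9) [+-+] → (-1.65497, 1.0656, 0)–(-1.50646, 1.0656, 0.102775)  len=0.1806
  (v9,v12,v13) [+--] → (-1.50646, 1.0656, 0.102775)–(-1.03367, 1.0656, 0.43)  len=0.5750
  (v9,v13,v10) [+-+] → (-1.03367, 1.0656, 0.43)–(-0.563825, 1.0656, 0.104813)  len=0.5714
  (v10,v13,v14) [+--] → (-0.563825, 1.0656, 0.104813)–(-0.412365, 1.0656, 0)  len=0.1842
  (v10,v14,v11) [+-+] → (-0.412365, 1.0656, 0)–(-0.725085, 1.0656, -0.216461)  len=0.3803
  (v11,v14,v15) [+--] → (-0.725085, 1.0656, -0.216461)–(-1.03367, 1.0656, -0.43)  len=0.3753
  (v11,v15,v8) [+-+] → (-1.03367, 1.0656, -0.43)–(-1.20204, 1.0656, -0.31349)  len=0.2047
  (v8,v15,v12) [+--] → (-1.20204, 1.0656, -0.31349)–(-1.65497, 1.0656, 0)  len=0.5508

Chained into 2 loop(s):
  loop 1: 10 segments, perimeter = 3.2756
  loop 2: 8 segments, perimeter = 3.0224
Total perimeter = 6.298
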